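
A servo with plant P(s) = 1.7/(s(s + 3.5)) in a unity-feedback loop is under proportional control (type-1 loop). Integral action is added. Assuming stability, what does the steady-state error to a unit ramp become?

The integrator raises the loop to type 2, so K_v → ∞ and e_ss to a ramp is zero.

0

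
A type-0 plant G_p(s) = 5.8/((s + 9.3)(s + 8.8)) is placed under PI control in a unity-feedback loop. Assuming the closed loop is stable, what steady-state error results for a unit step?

The PI controller's integrator makes the forward path type 1, so e_ss to a step is zero.

0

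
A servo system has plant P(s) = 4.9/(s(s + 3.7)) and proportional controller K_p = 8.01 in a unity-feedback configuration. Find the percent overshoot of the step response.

The closed-loop denominator s² + 3.7s + 39.25 gives ω_n = √39.25 = 6.265 and ζ = 3.7/(2ω_n) = 0.2953.
%OS = 100·exp(−πζ/√(1−ζ²)) = 100·exp(−π·0.2953/√0.9128) = 37.9%.

37.9%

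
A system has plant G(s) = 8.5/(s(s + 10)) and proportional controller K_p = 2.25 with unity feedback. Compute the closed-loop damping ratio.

ζ = 1.14

With unity feedback the closed-loop characteristic equation is s² + 10s + 2.25·8.5 = s² + 10s + 19.12 = 0.
So ω_n² = 19.12 ⇒ ω_n = 4.373 rad/s, and ζ = 10/(2ω_n) = 1.14.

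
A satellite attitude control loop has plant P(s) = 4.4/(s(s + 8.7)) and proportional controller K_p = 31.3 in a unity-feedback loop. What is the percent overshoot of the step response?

From 1 + K_pP(s) = 0: s² + 8.7s + 137.7 = 0 ⇒ ω_n = 11.74, ζ = 0.3707.
%OS = 100·exp(−πζ/√(1−ζ²)) = 100·exp(−π·0.3707/√0.8626) = 28.5%.

28.5%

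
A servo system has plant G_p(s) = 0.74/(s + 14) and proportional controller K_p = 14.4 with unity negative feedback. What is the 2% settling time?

Closed-loop transfer function: T(s) = K_p·G_p(s)/(1 + K_p·G_p(s)) = 10.66/(s + 14 + 10.66) = 10.66/(s + 24.66).
Time constant τ = 1/24.66 = 0.04056 s, so the 2% settling time is about 4τ = 0.162 s.

T_s ≈ 0.162 s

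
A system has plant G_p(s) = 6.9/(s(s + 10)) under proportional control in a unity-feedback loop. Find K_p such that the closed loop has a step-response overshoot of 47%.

K_p = 66.4

From %OS = 100·exp(−πζ/√(1−ζ²)) = 47%, ζ = −ln(0.47)/√(π²+ln²(0.47)) = 0.2337.
Characteristic equation s² + 10s + 6.9K_p = 0 gives ζ = 10/(2√(6.9K_p)).
Setting ζ = 0.2337: √(6.9K_p) = 10/(2·0.2337) = 21.4, so K_p = 457.8/6.9 = 66.4.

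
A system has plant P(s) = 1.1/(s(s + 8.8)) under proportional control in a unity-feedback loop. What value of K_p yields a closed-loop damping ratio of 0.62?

K_p = 45.8

Closed-loop characteristic equation: s² + 8.8s + K_p·1.1 = 0.
So ω_n = √(1.1K_p) and 2ζω_n = 8.8, giving ζ = 8.8/(2√(1.1K_p)).
Setting ζ = 0.62: √(1.1K_p) = 8.8/(2·0.62) = 7.097, so K_p = 50.36/1.1 = 45.8.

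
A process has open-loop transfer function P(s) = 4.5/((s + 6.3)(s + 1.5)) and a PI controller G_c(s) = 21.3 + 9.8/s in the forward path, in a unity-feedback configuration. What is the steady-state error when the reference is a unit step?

The open loop G_c(s)P(s) has a pole at the origin (type 1), so the static position error constant is infinite and e_ss = 1/(1+∞) = 0.

0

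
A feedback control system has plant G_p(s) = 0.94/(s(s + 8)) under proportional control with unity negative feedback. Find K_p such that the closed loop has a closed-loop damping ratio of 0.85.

K_p = 23.6

Closed-loop characteristic equation: s² + 8s + K_p·0.94 = 0.
So ω_n = √(0.94K_p) and 2ζω_n = 8, giving ζ = 8/(2√(0.94K_p)).
Setting ζ = 0.85: √(0.94K_p) = 8/(2·0.85) = 4.706, so K_p = 22.15/0.94 = 23.6.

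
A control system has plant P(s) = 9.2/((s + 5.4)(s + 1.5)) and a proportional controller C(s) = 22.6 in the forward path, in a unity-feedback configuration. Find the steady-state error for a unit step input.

0.0375

The loop is type 0. Static position error constant K_pos = C(0)·P(0) = 22.6·1.136 = 25.67.
Steady-state error to a unit step: e_ss = 1/(1+K_pos) = 1/26.67 = 0.0375.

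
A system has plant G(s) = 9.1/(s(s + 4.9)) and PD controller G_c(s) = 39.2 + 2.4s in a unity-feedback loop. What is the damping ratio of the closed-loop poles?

Forward path: (39.2 + 2.4s)·9.1/(s(s+4.9)). The closed-loop characteristic equation is s² + (4.9 + 9.1·2.4)s + 9.1·39.2 = 0.
That is s² + 26.74s + 356.7 = 0, so ω_n = 18.89 rad/s and ζ = 26.74/(2·18.89) = 0.7079.

ζ = 0.708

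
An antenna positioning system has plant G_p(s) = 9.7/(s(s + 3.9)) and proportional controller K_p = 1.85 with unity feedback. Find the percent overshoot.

The closed-loop denominator s² + 3.9s + 17.95 gives ω_n = √17.95 = 4.236 and ζ = 3.9/(2ω_n) = 0.4603.
%OS = 100·exp(−πζ/√(1−ζ²)) = 100·exp(−π·0.4603/√0.7881) = 19.6%.

19.6%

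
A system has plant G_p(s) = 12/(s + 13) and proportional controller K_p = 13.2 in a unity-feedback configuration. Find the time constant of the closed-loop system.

τ = 0.00583 s

Closed-loop transfer function: T(s) = K_p·G_p(s)/(1 + K_p·G_p(s)) = 158.4/(s + 13 + 158.4) = 158.4/(s + 171.4).
Time constant τ = 1/171.4 = 0.00583 s.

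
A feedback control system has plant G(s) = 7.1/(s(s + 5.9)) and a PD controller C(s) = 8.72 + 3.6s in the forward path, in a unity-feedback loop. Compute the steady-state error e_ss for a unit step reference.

The open loop C(s)G(s) has a pole at the origin (type 1), so the static position error constant is infinite and e_ss = 1/(1+∞) = 0.

0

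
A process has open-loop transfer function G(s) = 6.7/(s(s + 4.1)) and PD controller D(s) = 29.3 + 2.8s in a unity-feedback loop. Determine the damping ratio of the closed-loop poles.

ζ = 0.816

Forward path: (29.3 + 2.8s)·6.7/(s(s+4.1)). The closed-loop characteristic equation is s² + (4.1 + 6.7·2.8)s + 6.7·29.3 = 0.
That is s² + 22.86s + 196.3 = 0, so ω_n = 14.01 rad/s and ζ = 22.86/(2·14.01) = 0.8158.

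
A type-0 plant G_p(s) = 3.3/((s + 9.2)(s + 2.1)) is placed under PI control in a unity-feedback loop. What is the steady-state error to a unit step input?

The PI controller's integrator makes the forward path type 1, so e_ss to a step is zero.

0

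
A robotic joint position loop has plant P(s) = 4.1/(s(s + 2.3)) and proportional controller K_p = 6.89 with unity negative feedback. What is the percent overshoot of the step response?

The closed-loop denominator s² + 2.3s + 28.25 gives ω_n = √28.25 = 5.315 and ζ = 2.3/(2ω_n) = 0.2164.
%OS = 100·exp(−πζ/√(1−ζ²)) = 100·exp(−π·0.2164/√0.9532) = 49.8%.

49.8%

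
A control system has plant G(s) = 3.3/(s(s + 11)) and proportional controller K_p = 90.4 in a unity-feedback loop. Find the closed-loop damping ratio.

ζ = 0.318

1 + K_p·G(s) = 0 gives s² + 11s + 298.3 = 0.
So ω_n² = 298.3 ⇒ ω_n = 17.27 rad/s, and ζ = 11/(2ω_n) = 0.318.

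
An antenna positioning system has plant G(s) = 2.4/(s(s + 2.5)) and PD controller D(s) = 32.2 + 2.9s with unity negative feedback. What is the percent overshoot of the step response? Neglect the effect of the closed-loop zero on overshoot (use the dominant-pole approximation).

13.5%

Forward path: (32.2 + 2.9s)·2.4/(s(s+2.5)). The closed-loop characteristic equation is s² + (2.5 + 2.4·2.9)s + 2.4·32.2 = 0.
That is s² + 9.46s + 77.28 = 0, so ω_n = 8.791 rad/s and ζ = 9.46/(2·8.791) = 0.5381.
%OS = 100·exp(−πζ/√(1−ζ²)) = 13.5%.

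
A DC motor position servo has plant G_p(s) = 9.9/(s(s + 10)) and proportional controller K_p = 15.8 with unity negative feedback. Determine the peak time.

T_p = 0.274 s

The closed-loop denominator s² + 10s + 156.4 gives ω_n = √156.4 = 12.51 and ζ = 10/(2ω_n) = 0.3998.
Damped frequency ω_d = ω_n√(1−ζ²) = 11.46 rad/s, so peak time T_p = π/ω_d = 0.274 s.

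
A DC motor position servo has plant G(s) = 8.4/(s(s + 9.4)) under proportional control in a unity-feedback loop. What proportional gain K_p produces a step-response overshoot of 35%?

K_p = 26.2

From %OS = 100·exp(−πζ/√(1−ζ²)) = 35%, ζ = −ln(0.35)/√(π²+ln²(0.35)) = 0.3169.
Characteristic equation s² + 9.4s + 8.4K_p = 0 gives ζ = 9.4/(2√(8.4K_p)).
Setting ζ = 0.3169: √(8.4K_p) = 9.4/(2·0.3169) = 14.83, so K_p = 219.9/8.4 = 26.2.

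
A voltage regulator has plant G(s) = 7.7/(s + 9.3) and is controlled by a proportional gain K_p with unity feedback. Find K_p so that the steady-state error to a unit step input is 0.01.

K_p = 120

The loop is type 0, so e_ss(step) = 1/(1 + K_pos) with K_pos = K_p·G(0).
G(0) = 0.828. Require 1/(1 + K_p·0.828) = 0.01, so 1 + 0.828·K_p = 100.
K_p = (100 − 1)/0.828 = 120.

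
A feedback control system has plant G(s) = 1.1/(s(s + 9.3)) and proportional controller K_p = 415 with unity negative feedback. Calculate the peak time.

Closed-loop characteristic equation: s² + 9.3s + 456.5 = 0, so ω_n = 21.37 rad/s and ζ = 9.3/(2·21.37) = 0.2176.
Damped frequency ω_d = ω_n√(1−ζ²) = 20.85 rad/s, so peak time T_p = π/ω_d = 0.151 s.

T_p = 0.151 s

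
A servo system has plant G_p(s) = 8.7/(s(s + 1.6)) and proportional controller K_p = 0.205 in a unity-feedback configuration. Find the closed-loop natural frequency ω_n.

ω_n = 1.34 rad/s

1 + K_p·G_p(s) = 0 gives s² + 1.6s + 1.783 = 0.
So ω_n² = 1.783 ⇒ ω_n = 1.335 rad/s, and ζ = 1.6/(2ω_n) = 0.599.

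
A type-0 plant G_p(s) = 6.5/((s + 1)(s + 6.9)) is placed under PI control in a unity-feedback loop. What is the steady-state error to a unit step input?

0

The PI controller's integrator makes the forward path type 1, so e_ss to a step is zero.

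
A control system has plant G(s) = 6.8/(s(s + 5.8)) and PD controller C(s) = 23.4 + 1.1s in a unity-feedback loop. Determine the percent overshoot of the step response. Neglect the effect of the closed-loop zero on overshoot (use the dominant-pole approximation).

Forward path: (23.4 + 1.1s)·6.8/(s(s+5.8)). The closed-loop characteristic equation is s² + (5.8 + 6.8·1.1)s + 6.8·23.4 = 0.
That is s² + 13.28s + 159.1 = 0, so ω_n = 12.61 rad/s and ζ = 13.28/(2·12.61) = 0.5264.
%OS = 100·exp(−πζ/√(1−ζ²)) = 14.3%.

14.3%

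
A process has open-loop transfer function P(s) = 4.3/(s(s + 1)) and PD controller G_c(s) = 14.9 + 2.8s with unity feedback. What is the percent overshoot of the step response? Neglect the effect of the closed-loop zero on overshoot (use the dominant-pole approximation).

1.21%

Forward path: (14.9 + 2.8s)·4.3/(s(s+1)). The closed-loop characteristic equation is s² + (1 + 4.3·2.8)s + 4.3·14.9 = 0.
That is s² + 13.04s + 64.07 = 0, so ω_n = 8.004 rad/s and ζ = 13.04/(2·8.004) = 0.8146.
%OS = 100·exp(−πζ/√(1−ζ²)) = 1.21%.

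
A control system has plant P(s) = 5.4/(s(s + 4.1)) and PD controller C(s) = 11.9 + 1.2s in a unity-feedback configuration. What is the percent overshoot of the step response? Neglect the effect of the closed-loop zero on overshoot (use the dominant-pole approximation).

6.33%

Forward path: (11.9 + 1.2s)·5.4/(s(s+4.1)). The closed-loop characteristic equation is s² + (4.1 + 5.4·1.2)s + 5.4·11.9 = 0.
That is s² + 10.58s + 64.26 = 0, so ω_n = 8.016 rad/s and ζ = 10.58/(2·8.016) = 0.6599.
%OS = 100·exp(−πζ/√(1−ζ²)) = 6.33%.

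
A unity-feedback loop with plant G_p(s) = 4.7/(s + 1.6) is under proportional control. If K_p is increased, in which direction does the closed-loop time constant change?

decrease

The closed-loop bandwidth 1.6+K_p·4.7 grows with K_p, so τ shrinks.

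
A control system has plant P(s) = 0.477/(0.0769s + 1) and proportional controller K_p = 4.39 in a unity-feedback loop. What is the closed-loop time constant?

τ = 0.0249 s

Closed loop: T(s) = K_p·P/(1+K_p·P) = 2.094/(0.0769s + 1 + 2.094), with pole at s = −(1 + 2.094)/0.0769 = −40.23.
Closed-loop time constant τ = 1/40.23 = 0.0249 s.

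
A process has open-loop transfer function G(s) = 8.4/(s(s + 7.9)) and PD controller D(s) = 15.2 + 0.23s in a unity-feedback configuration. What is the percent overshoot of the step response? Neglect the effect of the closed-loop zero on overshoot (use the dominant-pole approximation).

Forward path: (15.2 + 0.23s)·8.4/(s(s+7.9)). The closed-loop characteristic equation is s² + (7.9 + 8.4·0.23)s + 8.4·15.2 = 0.
That is s² + 9.832s + 127.7 = 0, so ω_n = 11.3 rad/s and ζ = 9.832/(2·11.3) = 0.4351.
%OS = 100·exp(−πζ/√(1−ζ²)) = 21.9%.

21.9%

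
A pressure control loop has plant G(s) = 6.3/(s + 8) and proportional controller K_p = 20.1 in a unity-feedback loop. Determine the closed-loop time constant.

Closed-loop transfer function: T(s) = K_p·G(s)/(1 + K_p·G(s)) = 126.6/(s + 8 + 126.6) = 126.6/(s + 134.6).
Time constant τ = 1/134.6 = 0.00743 s.

τ = 0.00743 s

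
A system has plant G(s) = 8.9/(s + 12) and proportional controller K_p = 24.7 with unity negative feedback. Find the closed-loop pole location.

s = -231.8

Closed-loop transfer function: T(s) = K_p·G(s)/(1 + K_p·G(s)) = 219.8/(s + 12 + 219.8) = 219.8/(s + 231.8).
The closed-loop pole is at s = −231.8.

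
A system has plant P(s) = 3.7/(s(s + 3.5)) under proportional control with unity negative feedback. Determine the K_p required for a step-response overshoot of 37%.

From %OS = 100·exp(−πζ/√(1−ζ²)) = 37%, ζ = −ln(0.37)/√(π²+ln²(0.37)) = 0.3017.
Characteristic equation s² + 3.5s + 3.7K_p = 0 gives ζ = 3.5/(2√(3.7K_p)).
Setting ζ = 0.3017: √(3.7K_p) = 3.5/(2·0.3017) = 5.8, so K_p = 33.64/3.7 = 9.09.

K_p = 9.09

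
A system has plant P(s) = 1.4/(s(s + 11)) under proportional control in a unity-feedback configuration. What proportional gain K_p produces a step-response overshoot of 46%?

From %OS = 100·exp(−πζ/√(1−ζ²)) = 46%, ζ = −ln(0.46)/√(π²+ln²(0.46)) = 0.24.
Characteristic equation s² + 11s + 1.4K_p = 0 gives ζ = 11/(2√(1.4K_p)).
Setting ζ = 0.24: √(1.4K_p) = 11/(2·0.24) = 22.92, so K_p = 525.4/1.4 = 375.

K_p = 375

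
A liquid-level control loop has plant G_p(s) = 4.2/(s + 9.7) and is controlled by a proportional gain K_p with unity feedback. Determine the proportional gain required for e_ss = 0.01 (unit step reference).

K_p = 229

The loop is type 0, so e_ss(step) = 1/(1 + K_pos) with K_pos = K_p·G_p(0).
G_p(0) = 0.433. Require 1/(1 + K_p·0.433) = 0.01, so 1 + 0.433·K_p = 100.
K_p = (100 − 1)/0.433 = 229.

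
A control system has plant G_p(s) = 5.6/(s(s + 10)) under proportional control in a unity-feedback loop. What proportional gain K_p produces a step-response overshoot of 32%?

From %OS = 100·exp(−πζ/√(1−ζ²)) = 32%, ζ = −ln(0.32)/√(π²+ln²(0.32)) = 0.341.
Characteristic equation s² + 10s + 5.6K_p = 0 gives ζ = 10/(2√(5.6K_p)).
Setting ζ = 0.341: √(5.6K_p) = 10/(2·0.341) = 14.66, so K_p = 215/5.6 = 38.4.

K_p = 38.4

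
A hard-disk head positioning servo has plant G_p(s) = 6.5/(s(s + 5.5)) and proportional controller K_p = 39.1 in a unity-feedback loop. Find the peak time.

T_p = 0.2 s

From 1 + K_pG_p(s) = 0: s² + 5.5s + 254.2 = 0 ⇒ ω_n = 15.94, ζ = 0.1725.
Damped frequency ω_d = ω_n√(1−ζ²) = 15.7 rad/s, so peak time T_p = π/ω_d = 0.2 s.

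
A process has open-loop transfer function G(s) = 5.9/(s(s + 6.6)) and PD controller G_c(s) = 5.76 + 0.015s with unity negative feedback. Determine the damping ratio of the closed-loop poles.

Forward path: (5.76 + 0.015s)·5.9/(s(s+6.6)). The closed-loop characteristic equation is s² + (6.6 + 5.9·0.015)s + 5.9·5.76 = 0.
That is s² + 6.688s + 33.98 = 0, so ω_n = 5.83 rad/s and ζ = 6.688/(2·5.83) = 0.5737.

ζ = 0.574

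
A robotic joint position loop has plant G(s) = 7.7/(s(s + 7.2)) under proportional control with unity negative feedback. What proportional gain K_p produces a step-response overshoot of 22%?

From %OS = 100·exp(−πζ/√(1−ζ²)) = 22%, ζ = −ln(0.22)/√(π²+ln²(0.22)) = 0.4342.
Characteristic equation s² + 7.2s + 7.7K_p = 0 gives ζ = 7.2/(2√(7.7K_p)).
Setting ζ = 0.4342: √(7.7K_p) = 7.2/(2·0.4342) = 8.292, so K_p = 68.75/7.7 = 8.93.

K_p = 8.93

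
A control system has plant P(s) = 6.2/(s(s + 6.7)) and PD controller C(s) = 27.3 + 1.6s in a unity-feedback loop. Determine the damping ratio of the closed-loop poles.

Forward path: (27.3 + 1.6s)·6.2/(s(s+6.7)). The closed-loop characteristic equation is s² + (6.7 + 6.2·1.6)s + 6.2·27.3 = 0.
That is s² + 16.62s + 169.3 = 0, so ω_n = 13.01 rad/s and ζ = 16.62/(2·13.01) = 0.6387.

ζ = 0.639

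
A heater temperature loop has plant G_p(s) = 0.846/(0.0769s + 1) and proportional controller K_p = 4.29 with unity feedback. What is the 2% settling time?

Closed loop: T(s) = K_p·G_p/(1+K_p·G_p) = 3.629/(0.0769s + 1 + 3.629), with pole at s = −(1 + 3.629)/0.0769 = −60.2.
τ = 1/60.2 = 0.01661 s, so 2% settling time ≈ 4τ = 0.0664 s.

T_s ≈ 0.0664 s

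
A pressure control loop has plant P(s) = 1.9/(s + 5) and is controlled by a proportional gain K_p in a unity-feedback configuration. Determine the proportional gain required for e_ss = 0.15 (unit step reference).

Steady-state error for a unit step on this type-0 loop is 1/(1 + K_p·P(0)).
P(0) = 0.38. Require 1/(1 + K_p·0.38) = 0.15, so 1 + 0.38·K_p = 6.667.
K_p = (6.667 − 1)/0.38 = 14.9.

K_p = 14.9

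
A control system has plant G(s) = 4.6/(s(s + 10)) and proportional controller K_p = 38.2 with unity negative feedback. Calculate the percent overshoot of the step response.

From 1 + K_pG(s) = 0: s² + 10s + 175.7 = 0 ⇒ ω_n = 13.26, ζ = 0.3772.
%OS = 100·exp(−πζ/√(1−ζ²)) = 100·exp(−π·0.3772/√0.8577) = 27.8%.

27.8%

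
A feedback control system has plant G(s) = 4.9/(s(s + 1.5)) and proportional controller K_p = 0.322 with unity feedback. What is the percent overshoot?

9.65%

Closed-loop characteristic equation: s² + 1.5s + 1.578 = 0, so ω_n = 1.256 rad/s and ζ = 1.5/(2·1.256) = 0.5971.
%OS = 100·exp(−πζ/√(1−ζ²)) = 100·exp(−π·0.5971/√0.6435) = 9.65%.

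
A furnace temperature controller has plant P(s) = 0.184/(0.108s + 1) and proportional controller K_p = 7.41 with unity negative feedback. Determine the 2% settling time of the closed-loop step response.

Closed loop: T(s) = K_p·P/(1+K_p·P) = 1.363/(0.108s + 1 + 1.363), with pole at s = −(1 + 1.363)/0.108 = −21.88.
τ = 1/21.88 = 0.0457 s, so 2% settling time ≈ 4τ = 0.183 s.

T_s ≈ 0.183 s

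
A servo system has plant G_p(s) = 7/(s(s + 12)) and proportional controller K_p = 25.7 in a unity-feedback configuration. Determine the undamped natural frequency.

The closed-loop denominator is s(s+12) + 25.7·7 = s² + 12s + 179.9.
Matching s² + 2ζω_n s + ω_n²: ω_n = √179.9 = 13.41 rad/s and 2ζω_n = 12, so ζ = 12/(2·13.41) = 0.447.

ω_n = 13.4 rad/s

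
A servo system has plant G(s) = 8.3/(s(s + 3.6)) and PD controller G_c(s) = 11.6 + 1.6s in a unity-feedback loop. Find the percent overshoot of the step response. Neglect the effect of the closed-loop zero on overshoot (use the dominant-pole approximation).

0.5%

Forward path: (11.6 + 1.6s)·8.3/(s(s+3.6)). The closed-loop characteristic equation is s² + (3.6 + 8.3·1.6)s + 8.3·11.6 = 0.
That is s² + 16.88s + 96.28 = 0, so ω_n = 9.812 rad/s and ζ = 16.88/(2·9.812) = 0.8602.
%OS = 100·exp(−πζ/√(1−ζ²)) = 0.5%.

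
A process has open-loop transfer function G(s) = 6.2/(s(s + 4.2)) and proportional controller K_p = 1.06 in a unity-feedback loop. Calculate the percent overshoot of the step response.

1.13%

Closed-loop characteristic equation: s² + 4.2s + 6.572 = 0, so ω_n = 2.564 rad/s and ζ = 4.2/(2·2.564) = 0.8192.
%OS = 100·exp(−πζ/√(1−ζ²)) = 100·exp(−π·0.8192/√0.329) = 1.13%.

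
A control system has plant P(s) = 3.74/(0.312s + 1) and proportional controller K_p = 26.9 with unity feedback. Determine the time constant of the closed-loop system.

τ = 0.00307 s

Closed loop: T(s) = K_p·P/(1+K_p·P) = 100.6/(0.312s + 1 + 100.6), with pole at s = −(1 + 100.6)/0.312 = −325.7.
Closed-loop time constant τ = 1/325.7 = 0.00307 s.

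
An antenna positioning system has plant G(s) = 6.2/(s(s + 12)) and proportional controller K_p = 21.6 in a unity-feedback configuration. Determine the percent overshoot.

14.9%

The closed-loop denominator s² + 12s + 133.9 gives ω_n = √133.9 = 11.57 and ζ = 12/(2ω_n) = 0.5185.
%OS = 100·exp(−πζ/√(1−ζ²)) = 100·exp(−π·0.5185/√0.7312) = 14.9%.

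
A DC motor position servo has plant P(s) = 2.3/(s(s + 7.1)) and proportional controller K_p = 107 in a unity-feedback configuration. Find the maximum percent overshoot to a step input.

48.2%

From 1 + K_pP(s) = 0: s² + 7.1s + 246.1 = 0 ⇒ ω_n = 15.69, ζ = 0.2263.
%OS = 100·exp(−πζ/√(1−ζ²)) = 100·exp(−π·0.2263/√0.9488) = 48.2%.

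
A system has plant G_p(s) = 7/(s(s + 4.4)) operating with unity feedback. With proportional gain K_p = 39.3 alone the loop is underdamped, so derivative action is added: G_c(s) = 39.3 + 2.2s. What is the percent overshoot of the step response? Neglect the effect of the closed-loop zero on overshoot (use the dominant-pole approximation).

9.66%

Forward path: (39.3 + 2.2s)·7/(s(s+4.4)). The closed-loop characteristic equation is s² + (4.4 + 7·2.2)s + 7·39.3 = 0.
That is s² + 19.8s + 275.1 = 0, so ω_n = 16.59 rad/s and ζ = 19.8/(2·16.59) = 0.5969.
%OS = 100·exp(−πζ/√(1−ζ²)) = 9.66%.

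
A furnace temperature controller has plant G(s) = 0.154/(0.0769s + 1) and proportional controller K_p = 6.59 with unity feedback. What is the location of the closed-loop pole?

Closed loop: T(s) = K_p·G/(1+K_p·G) = 1.015/(0.0769s + 1 + 1.015), with pole at s = −(1 + 1.015)/0.0769 = −26.2.

s = -26.2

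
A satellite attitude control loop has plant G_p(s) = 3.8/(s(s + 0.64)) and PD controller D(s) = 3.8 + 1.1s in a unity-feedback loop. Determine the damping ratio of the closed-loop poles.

ζ = 0.634

Forward path: (3.8 + 1.1s)·3.8/(s(s+0.64)). The closed-loop characteristic equation is s² + (0.64 + 3.8·1.1)s + 3.8·3.8 = 0.
That is s² + 4.82s + 14.44 = 0, so ω_n = 3.8 rad/s and ζ = 4.82/(2·3.8) = 0.6342.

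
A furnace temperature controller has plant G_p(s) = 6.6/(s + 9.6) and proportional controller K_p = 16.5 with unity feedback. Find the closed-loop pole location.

s = -118.5

Closed-loop transfer function: T(s) = K_p·G_p(s)/(1 + K_p·G_p(s)) = 108.9/(s + 9.6 + 108.9) = 108.9/(s + 118.5).
The closed-loop pole is at s = −118.5.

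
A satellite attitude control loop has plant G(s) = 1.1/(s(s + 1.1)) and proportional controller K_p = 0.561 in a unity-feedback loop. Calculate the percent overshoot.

4.59%

From 1 + K_pG(s) = 0: s² + 1.1s + 0.6171 = 0 ⇒ ω_n = 0.7856, ζ = 0.7001.
%OS = 100·exp(−πζ/√(1−ζ²)) = 100·exp(−π·0.7001/√0.5098) = 4.59%.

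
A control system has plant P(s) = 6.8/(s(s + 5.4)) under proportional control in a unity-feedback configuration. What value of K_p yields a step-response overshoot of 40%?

From %OS = 100·exp(−πζ/√(1−ζ²)) = 40%, ζ = −ln(0.4)/√(π²+ln²(0.4)) = 0.28.
Characteristic equation s² + 5.4s + 6.8K_p = 0 gives ζ = 5.4/(2√(6.8K_p)).
Setting ζ = 0.28: √(6.8K_p) = 5.4/(2·0.28) = 9.643, so K_p = 92.99/6.8 = 13.7.

K_p = 13.7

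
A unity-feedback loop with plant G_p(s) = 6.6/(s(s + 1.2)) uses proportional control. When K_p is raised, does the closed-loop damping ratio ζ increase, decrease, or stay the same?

ζ = 1.2/(2√(6.6K_p)); increasing K_p raises the denominator, so ζ falls.

decrease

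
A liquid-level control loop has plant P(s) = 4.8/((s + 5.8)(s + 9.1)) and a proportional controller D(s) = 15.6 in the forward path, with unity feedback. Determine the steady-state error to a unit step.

The loop is type 0. Static position error constant K_pos = D(0)·P(0) = 15.6·0.09094 = 1.419.
Steady-state error to a unit step: e_ss = 1/(1+K_pos) = 1/2.419 = 0.413.

0.413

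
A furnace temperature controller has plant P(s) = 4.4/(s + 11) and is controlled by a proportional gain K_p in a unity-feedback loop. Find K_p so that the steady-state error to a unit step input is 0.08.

K_p = 28.8

For a type-0 loop with proportional control, e_ss = 1/(1 + K_p·P(0)).
P(0) = 0.4. Require 1/(1 + K_p·0.4) = 0.08, so 1 + 0.4·K_p = 12.5.
K_p = (12.5 − 1)/0.4 = 28.8.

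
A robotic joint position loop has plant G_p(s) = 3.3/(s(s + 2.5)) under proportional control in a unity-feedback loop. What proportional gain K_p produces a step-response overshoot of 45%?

From %OS = 100·exp(−πζ/√(1−ζ²)) = 45%, ζ = −ln(0.45)/√(π²+ln²(0.45)) = 0.2463.
Characteristic equation s² + 2.5s + 3.3K_p = 0 gives ζ = 2.5/(2√(3.3K_p)).
Setting ζ = 0.2463: √(3.3K_p) = 2.5/(2·0.2463) = 5.074, so K_p = 25.75/3.3 = 7.8.

K_p = 7.8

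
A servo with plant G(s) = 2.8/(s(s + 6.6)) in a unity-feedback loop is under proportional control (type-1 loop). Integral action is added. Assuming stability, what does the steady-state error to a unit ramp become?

The integrator raises the loop to type 2, so K_v → ∞ and e_ss to a ramp is zero.

0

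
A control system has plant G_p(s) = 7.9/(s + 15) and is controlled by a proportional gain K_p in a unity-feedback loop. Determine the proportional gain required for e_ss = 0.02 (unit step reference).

K_p = 93

The loop is type 0, so e_ss(step) = 1/(1 + K_pos) with K_pos = K_p·G_p(0).
G_p(0) = 0.5267. Require 1/(1 + K_p·0.5267) = 0.02, so 1 + 0.5267·K_p = 50.
K_p = (50 − 1)/0.5267 = 93.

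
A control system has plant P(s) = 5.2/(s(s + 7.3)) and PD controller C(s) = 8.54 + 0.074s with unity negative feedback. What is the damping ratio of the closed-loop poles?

Forward path: (8.54 + 0.074s)·5.2/(s(s+7.3)). The closed-loop characteristic equation is s² + (7.3 + 5.2·0.074)s + 5.2·8.54 = 0.
That is s² + 7.685s + 44.41 = 0, so ω_n = 6.664 rad/s and ζ = 7.685/(2·6.664) = 0.5766.

ζ = 0.577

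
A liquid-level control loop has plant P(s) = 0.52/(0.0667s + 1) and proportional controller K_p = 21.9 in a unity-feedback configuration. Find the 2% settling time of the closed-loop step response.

Closed loop: T(s) = K_p·P/(1+K_p·P) = 11.39/(0.0667s + 1 + 11.39), with pole at s = −(1 + 11.39)/0.0667 = −185.7.
τ = 1/185.7 = 0.005384 s, so 2% settling time ≈ 4τ = 0.0215 s.

T_s ≈ 0.0215 s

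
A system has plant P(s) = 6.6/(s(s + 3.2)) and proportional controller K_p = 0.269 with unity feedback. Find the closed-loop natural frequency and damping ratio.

1 + K_p·P(s) = 0 gives s² + 3.2s + 1.775 = 0.
So ω_n² = 1.775 ⇒ ω_n = 1.332 rad/s, and ζ = 3.2/(2ω_n) = 1.2.

ω_n = 1.33 rad/s, ζ = 1.2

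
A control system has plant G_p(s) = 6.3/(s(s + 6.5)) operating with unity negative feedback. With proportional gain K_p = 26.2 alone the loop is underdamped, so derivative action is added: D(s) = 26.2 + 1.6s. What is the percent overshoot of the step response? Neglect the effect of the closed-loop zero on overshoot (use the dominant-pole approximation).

7.04%

Forward path: (26.2 + 1.6s)·6.3/(s(s+6.5)). The closed-loop characteristic equation is s² + (6.5 + 6.3·1.6)s + 6.3·26.2 = 0.
That is s² + 16.58s + 165.1 = 0, so ω_n = 12.85 rad/s and ζ = 16.58/(2·12.85) = 0.6453.
%OS = 100·exp(−πζ/√(1−ζ²)) = 7.04%.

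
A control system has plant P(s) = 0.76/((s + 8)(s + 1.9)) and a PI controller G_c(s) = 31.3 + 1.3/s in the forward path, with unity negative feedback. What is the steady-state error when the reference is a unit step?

0

The open loop G_c(s)P(s) has a pole at the origin (type 1), so the static position error constant is infinite and e_ss = 1/(1+∞) = 0.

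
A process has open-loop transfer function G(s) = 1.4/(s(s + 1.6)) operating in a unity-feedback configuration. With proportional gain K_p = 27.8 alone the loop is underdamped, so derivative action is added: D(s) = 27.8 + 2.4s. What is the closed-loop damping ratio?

ζ = 0.398

Forward path: (27.8 + 2.4s)·1.4/(s(s+1.6)). The closed-loop characteristic equation is s² + (1.6 + 1.4·2.4)s + 1.4·27.8 = 0.
That is s² + 4.96s + 38.92 = 0, so ω_n = 6.239 rad/s and ζ = 4.96/(2·6.239) = 0.3975.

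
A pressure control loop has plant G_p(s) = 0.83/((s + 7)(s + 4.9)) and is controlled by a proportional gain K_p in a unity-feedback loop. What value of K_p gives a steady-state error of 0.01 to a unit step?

Steady-state error for a unit step on this type-0 loop is 1/(1 + K_p·G_p(0)).
G_p(0) = 0.0242. Require 1/(1 + K_p·0.0242) = 0.01, so 1 + 0.0242·K_p = 100.
K_p = (100 − 1)/0.0242 = 4090.

K_p = 4090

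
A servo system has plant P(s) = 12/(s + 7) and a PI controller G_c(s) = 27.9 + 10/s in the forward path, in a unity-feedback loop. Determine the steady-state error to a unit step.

The open loop G_c(s)P(s) has a pole at the origin (type 1), so the static position error constant is infinite and e_ss = 1/(1+∞) = 0.

0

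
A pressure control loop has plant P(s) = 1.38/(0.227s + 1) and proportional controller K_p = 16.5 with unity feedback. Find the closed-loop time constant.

Closed loop: T(s) = K_p·P/(1+K_p·P) = 22.77/(0.227s + 1 + 22.77), with pole at s = −(1 + 22.77)/0.227 = −104.7.
Closed-loop time constant τ = 1/104.7 = 0.00955 s.

τ = 0.00955 s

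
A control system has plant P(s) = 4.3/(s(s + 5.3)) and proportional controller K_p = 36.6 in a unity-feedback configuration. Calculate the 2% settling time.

T_s ≈ 1.51 s

Closed-loop characteristic equation: s² + 5.3s + 157.4 = 0, so ω_n = 12.55 rad/s and ζ = 5.3/(2·12.55) = 0.2112.
2% settling time T_s ≈ 4/(ζω_n) = 4/2.65 = 1.51 s.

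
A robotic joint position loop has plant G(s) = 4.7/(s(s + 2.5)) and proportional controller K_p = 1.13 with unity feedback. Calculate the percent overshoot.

From 1 + K_pG(s) = 0: s² + 2.5s + 5.311 = 0 ⇒ ω_n = 2.305, ζ = 0.5424.
%OS = 100·exp(−πζ/√(1−ζ²)) = 100·exp(−π·0.5424/√0.7058) = 13.2%.

13.2%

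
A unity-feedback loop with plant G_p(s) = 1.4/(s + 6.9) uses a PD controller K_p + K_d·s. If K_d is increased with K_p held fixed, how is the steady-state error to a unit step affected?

unchanged

K_d affects only the transient (the s-coefficient); the DC loop gain, and hence e_ss, depends only on K_p.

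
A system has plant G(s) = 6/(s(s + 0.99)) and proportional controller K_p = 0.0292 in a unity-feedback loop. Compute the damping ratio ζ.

1 + K_p·G(s) = 0 gives s² + 0.99s + 0.1752 = 0.
Matching s² + 2ζω_n s + ω_n²: ω_n = √0.1752 = 0.4186 rad/s and 2ζω_n = 0.99, so ζ = 0.99/(2·0.4186) = 1.18.

ζ = 1.18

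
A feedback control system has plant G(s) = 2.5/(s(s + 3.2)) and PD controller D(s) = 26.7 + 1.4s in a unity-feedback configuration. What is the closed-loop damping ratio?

ζ = 0.41

Forward path: (26.7 + 1.4s)·2.5/(s(s+3.2)). The closed-loop characteristic equation is s² + (3.2 + 2.5·1.4)s + 2.5·26.7 = 0.
That is s² + 6.7s + 66.75 = 0, so ω_n = 8.17 rad/s and ζ = 6.7/(2·8.17) = 0.41.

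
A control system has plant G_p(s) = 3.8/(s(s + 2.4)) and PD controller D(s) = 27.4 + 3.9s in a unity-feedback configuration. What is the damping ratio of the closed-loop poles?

Forward path: (27.4 + 3.9s)·3.8/(s(s+2.4)). The closed-loop characteristic equation is s² + (2.4 + 3.8·3.9)s + 3.8·27.4 = 0.
That is s² + 17.22s + 104.1 = 0, so ω_n = 10.2 rad/s and ζ = 17.22/(2·10.2) = 0.8438.

ζ = 0.844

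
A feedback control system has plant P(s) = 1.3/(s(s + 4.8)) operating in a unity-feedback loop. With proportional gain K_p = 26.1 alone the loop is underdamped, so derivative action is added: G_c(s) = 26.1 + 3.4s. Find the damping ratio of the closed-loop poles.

ζ = 0.791

Forward path: (26.1 + 3.4s)·1.3/(s(s+4.8)). The closed-loop characteristic equation is s² + (4.8 + 1.3·3.4)s + 1.3·26.1 = 0.
That is s² + 9.22s + 33.93 = 0, so ω_n = 5.825 rad/s and ζ = 9.22/(2·5.825) = 0.7914.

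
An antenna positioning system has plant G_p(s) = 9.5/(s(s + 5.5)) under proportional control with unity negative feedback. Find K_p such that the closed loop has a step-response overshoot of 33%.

K_p = 7.19

From %OS = 100·exp(−πζ/√(1−ζ²)) = 33%, ζ = −ln(0.33)/√(π²+ln²(0.33)) = 0.3328.
Characteristic equation s² + 5.5s + 9.5K_p = 0 gives ζ = 5.5/(2√(9.5K_p)).
Setting ζ = 0.3328: √(9.5K_p) = 5.5/(2·0.3328) = 8.264, so K_p = 68.29/9.5 = 7.19.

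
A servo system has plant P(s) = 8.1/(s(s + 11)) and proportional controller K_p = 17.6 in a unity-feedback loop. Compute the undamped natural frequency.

1 + K_p·P(s) = 0 gives s² + 11s + 142.6 = 0.
So ω_n² = 142.6 ⇒ ω_n = 11.94 rad/s, and ζ = 11/(2ω_n) = 0.461.

ω_n = 11.9 rad/s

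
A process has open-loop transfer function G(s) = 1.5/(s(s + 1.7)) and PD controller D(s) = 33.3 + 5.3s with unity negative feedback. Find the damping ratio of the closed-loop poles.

ζ = 0.683

Forward path: (33.3 + 5.3s)·1.5/(s(s+1.7)). The closed-loop characteristic equation is s² + (1.7 + 1.5·5.3)s + 1.5·33.3 = 0.
That is s² + 9.65s + 49.95 = 0, so ω_n = 7.068 rad/s and ζ = 9.65/(2·7.068) = 0.6827.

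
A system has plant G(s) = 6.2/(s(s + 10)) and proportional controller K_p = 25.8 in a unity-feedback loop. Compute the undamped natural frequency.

With unity feedback the closed-loop characteristic equation is s² + 10s + 25.8·6.2 = s² + 10s + 160 = 0.
So ω_n² = 160 ⇒ ω_n = 12.65 rad/s, and ζ = 10/(2ω_n) = 0.395.

ω_n = 12.6 rad/s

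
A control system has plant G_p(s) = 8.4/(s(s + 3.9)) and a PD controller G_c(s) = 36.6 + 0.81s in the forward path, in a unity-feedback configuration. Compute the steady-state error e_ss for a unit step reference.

0

The open loop G_c(s)G_p(s) has a pole at the origin (type 1), so the static position error constant is infinite and e_ss = 1/(1+∞) = 0.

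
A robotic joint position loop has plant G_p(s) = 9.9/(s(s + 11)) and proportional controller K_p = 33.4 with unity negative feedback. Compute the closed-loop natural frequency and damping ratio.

ω_n = 18.2 rad/s, ζ = 0.302

The closed-loop denominator is s(s+11) + 33.4·9.9 = s² + 11s + 330.7.
So ω_n² = 330.7 ⇒ ω_n = 18.18 rad/s, and ζ = 11/(2ω_n) = 0.302.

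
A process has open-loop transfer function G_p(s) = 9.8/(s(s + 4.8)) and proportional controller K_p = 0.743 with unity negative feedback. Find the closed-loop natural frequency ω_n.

With unity feedback the closed-loop characteristic equation is s² + 4.8s + 0.743·9.8 = s² + 4.8s + 7.281 = 0.
Matching s² + 2ζω_n s + ω_n²: ω_n = √7.281 = 2.698 rad/s and 2ζω_n = 4.8, so ζ = 4.8/(2·2.698) = 0.889.

ω_n = 2.7 rad/s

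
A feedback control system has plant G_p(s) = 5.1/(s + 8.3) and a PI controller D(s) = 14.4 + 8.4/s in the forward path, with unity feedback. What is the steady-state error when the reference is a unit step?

0

The open loop D(s)G_p(s) has a pole at the origin (type 1), so the static position error constant is infinite and e_ss = 1/(1+∞) = 0.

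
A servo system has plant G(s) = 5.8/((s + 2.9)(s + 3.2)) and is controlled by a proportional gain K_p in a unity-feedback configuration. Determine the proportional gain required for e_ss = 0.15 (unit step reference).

The loop is type 0, so e_ss(step) = 1/(1 + K_pos) with K_pos = K_p·G(0).
G(0) = 0.625. Require 1/(1 + K_p·0.625) = 0.15, so 1 + 0.625·K_p = 6.667.
K_p = (6.667 − 1)/0.625 = 9.07.

K_p = 9.07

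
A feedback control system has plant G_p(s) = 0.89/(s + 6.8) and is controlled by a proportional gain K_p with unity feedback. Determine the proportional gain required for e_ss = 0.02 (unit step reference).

K_p = 374

For a type-0 loop with proportional control, e_ss = 1/(1 + K_p·G_p(0)).
G_p(0) = 0.1309. Require 1/(1 + K_p·0.1309) = 0.02, so 1 + 0.1309·K_p = 50.
K_p = (50 − 1)/0.1309 = 374.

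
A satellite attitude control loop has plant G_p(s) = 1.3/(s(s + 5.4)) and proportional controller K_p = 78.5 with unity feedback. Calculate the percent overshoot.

Closed-loop characteristic equation: s² + 5.4s + 102 = 0, so ω_n = 10.1 rad/s and ζ = 5.4/(2·10.1) = 0.2673.
%OS = 100·exp(−πζ/√(1−ζ²)) = 100·exp(−π·0.2673/√0.9286) = 41.8%.

41.8%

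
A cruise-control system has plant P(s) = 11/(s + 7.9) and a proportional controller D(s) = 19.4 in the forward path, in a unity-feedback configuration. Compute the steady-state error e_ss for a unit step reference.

The loop is type 0. Static position error constant K_pos = D(0)·P(0) = 19.4·1.392 = 27.01.
Steady-state error to a unit step: e_ss = 1/(1+K_pos) = 1/28.01 = 0.0357.

0.0357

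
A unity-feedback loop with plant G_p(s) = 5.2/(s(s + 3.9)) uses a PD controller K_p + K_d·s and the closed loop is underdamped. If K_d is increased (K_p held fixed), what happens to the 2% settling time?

decrease

Characteristic equation s² + (3.9 + 5.2K_d)s + 5.2K_p = 0: raising K_d increases ζω_n = (3.9+5.2K_d)/2 while the loop stays underdamped, so T_s ≈ 4/(ζω_n) decreases.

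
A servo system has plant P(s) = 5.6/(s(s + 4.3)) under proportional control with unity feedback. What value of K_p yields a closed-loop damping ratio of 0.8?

Closed-loop characteristic equation: s² + 4.3s + K_p·5.6 = 0.
So ω_n = √(5.6K_p) and 2ζω_n = 4.3, giving ζ = 4.3/(2√(5.6K_p)).
Setting ζ = 0.8: √(5.6K_p) = 4.3/(2·0.8) = 2.687, so K_p = 7.223/5.6 = 1.29.

K_p = 1.29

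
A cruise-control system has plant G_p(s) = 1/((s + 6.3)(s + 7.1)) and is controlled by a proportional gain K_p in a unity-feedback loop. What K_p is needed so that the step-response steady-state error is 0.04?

Steady-state error for a unit step on this type-0 loop is 1/(1 + K_p·G_p(0)).
G_p(0) = 0.02236. Require 1/(1 + K_p·0.02236) = 0.04, so 1 + 0.02236·K_p = 25.
K_p = (25 − 1)/0.02236 = 1070.

K_p = 1070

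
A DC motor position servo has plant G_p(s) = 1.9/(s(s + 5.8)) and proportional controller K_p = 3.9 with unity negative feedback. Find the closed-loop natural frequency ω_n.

ω_n = 2.72 rad/s

With unity feedback the closed-loop characteristic equation is s² + 5.8s + 3.9·1.9 = s² + 5.8s + 7.41 = 0.
Matching s² + 2ζω_n s + ω_n²: ω_n = √7.41 = 2.722 rad/s and 2ζω_n = 5.8, so ζ = 5.8/(2·2.722) = 1.07.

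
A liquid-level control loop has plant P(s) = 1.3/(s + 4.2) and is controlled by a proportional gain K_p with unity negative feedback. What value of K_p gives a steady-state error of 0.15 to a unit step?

K_p = 18.3

For a type-0 loop with proportional control, e_ss = 1/(1 + K_p·P(0)).
P(0) = 0.3095. Require 1/(1 + K_p·0.3095) = 0.15, so 1 + 0.3095·K_p = 6.667.
K_p = (6.667 − 1)/0.3095 = 18.3.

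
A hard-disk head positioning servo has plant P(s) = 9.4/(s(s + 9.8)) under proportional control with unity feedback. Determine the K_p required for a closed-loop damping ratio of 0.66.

K_p = 5.86

Closed-loop characteristic equation: s² + 9.8s + K_p·9.4 = 0.
So ω_n = √(9.4K_p) and 2ζω_n = 9.8, giving ζ = 9.8/(2√(9.4K_p)).
Setting ζ = 0.66: √(9.4K_p) = 9.8/(2·0.66) = 7.424, so K_p = 55.12/9.4 = 5.86.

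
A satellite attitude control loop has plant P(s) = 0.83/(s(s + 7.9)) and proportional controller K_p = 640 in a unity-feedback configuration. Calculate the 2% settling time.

Closed-loop characteristic equation: s² + 7.9s + 531.2 = 0, so ω_n = 23.05 rad/s and ζ = 7.9/(2·23.05) = 0.1714.
2% settling time T_s ≈ 4/(ζω_n) = 4/3.95 = 1.01 s.

T_s ≈ 1.01 s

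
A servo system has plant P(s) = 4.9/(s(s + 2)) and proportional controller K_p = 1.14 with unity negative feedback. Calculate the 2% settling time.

Closed-loop characteristic equation: s² + 2s + 5.586 = 0, so ω_n = 2.363 rad/s and ζ = 2/(2·2.363) = 0.4231.
2% settling time T_s ≈ 4/(ζω_n) = 4/1 = 4 s.

T_s ≈ 4 s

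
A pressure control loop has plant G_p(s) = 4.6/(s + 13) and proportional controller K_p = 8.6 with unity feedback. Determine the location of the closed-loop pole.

Closed-loop transfer function: T(s) = K_p·G_p(s)/(1 + K_p·G_p(s)) = 39.56/(s + 13 + 39.56) = 39.56/(s + 52.56).
The closed-loop pole is at s = −52.56.

s = -52.56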